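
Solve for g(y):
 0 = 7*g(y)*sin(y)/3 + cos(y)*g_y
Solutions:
 g(y) = C1*cos(y)^(7/3)


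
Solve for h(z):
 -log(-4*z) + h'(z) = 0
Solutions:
 h(z) = C1 + z*log(-z) + z*(-1 + 2*log(2))


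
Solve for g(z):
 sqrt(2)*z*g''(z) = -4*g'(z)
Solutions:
 g(z) = C1 + C2*z^(1 - 2*sqrt(2))


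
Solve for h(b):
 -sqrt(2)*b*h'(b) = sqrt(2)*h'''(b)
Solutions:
 h(b) = C1 + Integral(C2*airyai(-b) + C3*airybi(-b), b)


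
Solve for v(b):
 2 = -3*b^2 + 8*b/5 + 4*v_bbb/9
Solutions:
 v(b) = C1 + C2*b + C3*b^2 + 9*b^5/80 - 3*b^4/20 + 3*b^3/4


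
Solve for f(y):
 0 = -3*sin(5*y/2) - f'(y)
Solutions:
 f(y) = C1 + 6*cos(5*y/2)/5


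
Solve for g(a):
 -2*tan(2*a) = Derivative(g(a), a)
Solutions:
 g(a) = C1 + log(cos(2*a))


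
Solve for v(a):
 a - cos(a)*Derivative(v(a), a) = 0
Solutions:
 v(a) = C1 + Integral(a/cos(a), a)


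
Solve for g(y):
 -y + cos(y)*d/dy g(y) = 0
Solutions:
 g(y) = C1 + Integral(y/cos(y), y)


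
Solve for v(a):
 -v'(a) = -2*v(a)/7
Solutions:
 v(a) = C1*exp(2*a/7)


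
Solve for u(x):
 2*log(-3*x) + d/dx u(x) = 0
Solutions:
 u(x) = C1 - 2*x*log(-x) + 2*x*(1 - log(3))


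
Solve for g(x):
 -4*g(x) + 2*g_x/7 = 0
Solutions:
 g(x) = C1*exp(14*x)


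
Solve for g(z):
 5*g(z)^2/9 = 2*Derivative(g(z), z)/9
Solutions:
 g(z) = -2/(C1 + 5*z)


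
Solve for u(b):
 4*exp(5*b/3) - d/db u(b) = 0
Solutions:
 u(b) = C1 + 12*exp(5*b/3)/5


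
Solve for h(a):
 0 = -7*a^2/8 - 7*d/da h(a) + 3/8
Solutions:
 h(a) = C1 - a^3/24 + 3*a/56


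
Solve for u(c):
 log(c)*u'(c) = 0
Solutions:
 u(c) = C1


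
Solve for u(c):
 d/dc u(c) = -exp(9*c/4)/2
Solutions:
 u(c) = C1 - 2*exp(9*c/4)/9


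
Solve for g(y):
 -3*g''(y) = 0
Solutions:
 g(y) = C1 + C2*y


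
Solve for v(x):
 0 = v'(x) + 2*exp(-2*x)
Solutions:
 v(x) = C1 + exp(-2*x)


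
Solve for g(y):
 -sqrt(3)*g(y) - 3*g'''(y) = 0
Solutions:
 g(y) = C3*exp(-3^(5/6)*y/3) + (C1*sin(3^(1/3)*y/2) + C2*cos(3^(1/3)*y/2))*exp(3^(5/6)*y/6)


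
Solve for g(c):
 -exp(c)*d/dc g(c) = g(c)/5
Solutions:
 g(c) = C1*exp(exp(-c)/5)


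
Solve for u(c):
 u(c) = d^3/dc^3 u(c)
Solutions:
 u(c) = C3*exp(c) + (C1*sin(sqrt(3)*c/2) + C2*cos(sqrt(3)*c/2))*exp(-c/2)


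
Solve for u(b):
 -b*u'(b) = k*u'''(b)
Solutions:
 u(b) = C1 + Integral(C2*airyai(b*(-1/k)^(1/3)) + C3*airybi(b*(-1/k)^(1/3)), b)


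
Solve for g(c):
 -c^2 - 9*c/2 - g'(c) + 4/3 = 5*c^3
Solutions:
 g(c) = C1 - 5*c^4/4 - c^3/3 - 9*c^2/4 + 4*c/3


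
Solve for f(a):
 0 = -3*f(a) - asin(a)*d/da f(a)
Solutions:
 f(a) = C1*exp(-3*Integral(1/asin(a), a))


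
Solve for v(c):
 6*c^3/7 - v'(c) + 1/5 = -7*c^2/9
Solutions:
 v(c) = C1 + 3*c^4/14 + 7*c^3/27 + c/5


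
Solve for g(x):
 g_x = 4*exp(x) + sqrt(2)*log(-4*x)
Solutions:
 g(x) = C1 + sqrt(2)*x*log(-x) + sqrt(2)*x*(-1 + 2*log(2)) + 4*exp(x)


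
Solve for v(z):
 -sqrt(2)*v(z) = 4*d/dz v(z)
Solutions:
 v(z) = C1*exp(-sqrt(2)*z/4)


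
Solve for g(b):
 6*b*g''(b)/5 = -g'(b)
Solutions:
 g(b) = C1 + C2*b^(1/6)


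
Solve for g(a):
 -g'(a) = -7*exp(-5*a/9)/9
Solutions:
 g(a) = C1 - 7*exp(-5*a/9)/5


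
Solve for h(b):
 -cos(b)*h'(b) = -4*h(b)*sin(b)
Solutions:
 h(b) = C1/cos(b)^4


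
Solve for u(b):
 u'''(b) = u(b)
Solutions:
 u(b) = C3*exp(b) + (C1*sin(sqrt(3)*b/2) + C2*cos(sqrt(3)*b/2))*exp(-b/2)


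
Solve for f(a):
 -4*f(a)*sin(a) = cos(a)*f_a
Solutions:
 f(a) = C1*cos(a)^4


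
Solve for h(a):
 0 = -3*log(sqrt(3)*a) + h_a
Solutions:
 h(a) = C1 + 3*a*log(a) - 3*a + 3*a*log(3)/2


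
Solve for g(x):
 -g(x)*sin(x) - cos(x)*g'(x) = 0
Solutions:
 g(x) = C1*cos(x)


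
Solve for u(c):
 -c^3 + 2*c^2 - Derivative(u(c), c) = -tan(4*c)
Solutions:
 u(c) = C1 - c^4/4 + 2*c^3/3 - log(cos(4*c))/4


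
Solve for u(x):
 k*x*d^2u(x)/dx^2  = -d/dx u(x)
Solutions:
 u(x) = C1 + x^(((re(k) - 1)*re(k) + im(k)^2)/(re(k)^2 + im(k)^2))*(C2*sin(log(x)*Abs(im(k))/(re(k)^2 + im(k)^2)) + C3*cos(log(x)*im(k)/(re(k)^2 + im(k)^2)))


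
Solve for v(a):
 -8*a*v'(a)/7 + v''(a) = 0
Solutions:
 v(a) = C1 + C2*erfi(2*sqrt(7)*a/7)


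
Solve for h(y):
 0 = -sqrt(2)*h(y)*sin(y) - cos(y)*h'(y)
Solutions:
 h(y) = C1*cos(y)^(sqrt(2))


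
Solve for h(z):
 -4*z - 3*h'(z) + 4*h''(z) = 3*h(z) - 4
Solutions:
 h(z) = C1*exp(z*(3 - sqrt(57))/8) + C2*exp(z*(3 + sqrt(57))/8) - 4*z/3 + 8/3


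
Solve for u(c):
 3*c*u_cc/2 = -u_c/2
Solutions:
 u(c) = C1 + C2*c^(2/3)


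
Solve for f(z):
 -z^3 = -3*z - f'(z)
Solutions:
 f(z) = C1 + z^4/4 - 3*z^2/2


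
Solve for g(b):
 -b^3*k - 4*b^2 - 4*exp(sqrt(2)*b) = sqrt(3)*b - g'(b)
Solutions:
 g(b) = C1 + b^4*k/4 + 4*b^3/3 + sqrt(3)*b^2/2 + 2*sqrt(2)*exp(sqrt(2)*b)


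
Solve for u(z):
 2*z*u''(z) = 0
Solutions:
 u(z) = C1 + C2*z


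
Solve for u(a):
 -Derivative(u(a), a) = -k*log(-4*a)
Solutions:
 u(a) = C1 + a*k*log(-a) + a*k*(-1 + 2*log(2))


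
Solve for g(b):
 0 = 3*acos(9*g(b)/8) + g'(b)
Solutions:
 Integral(1/acos(9*_y/8), (_y, g(b))) = C1 - 3*b


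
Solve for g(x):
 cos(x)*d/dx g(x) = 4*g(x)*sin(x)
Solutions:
 g(x) = C1/cos(x)^4


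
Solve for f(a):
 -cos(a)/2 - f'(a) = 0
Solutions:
 f(a) = C1 - sin(a)/2


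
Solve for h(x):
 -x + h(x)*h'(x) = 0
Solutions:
 h(x) = -sqrt(C1 + x^2)
 h(x) = sqrt(C1 + x^2)


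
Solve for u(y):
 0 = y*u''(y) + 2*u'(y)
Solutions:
 u(y) = C1 + C2/y


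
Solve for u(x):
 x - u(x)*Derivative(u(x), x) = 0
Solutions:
 u(x) = -sqrt(C1 + x^2)
 u(x) = sqrt(C1 + x^2)


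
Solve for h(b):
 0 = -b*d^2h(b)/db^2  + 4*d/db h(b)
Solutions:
 h(b) = C1 + C2*b^5


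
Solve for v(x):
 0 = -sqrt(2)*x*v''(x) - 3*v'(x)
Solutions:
 v(x) = C1 + C2*x^(1 - 3*sqrt(2)/2)


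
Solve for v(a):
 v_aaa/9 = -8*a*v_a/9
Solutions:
 v(a) = C1 + Integral(C2*airyai(-2*a) + C3*airybi(-2*a), a)


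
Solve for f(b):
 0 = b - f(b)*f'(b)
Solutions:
 f(b) = -sqrt(C1 + b^2)
 f(b) = sqrt(C1 + b^2)


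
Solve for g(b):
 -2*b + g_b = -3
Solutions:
 g(b) = C1 + b^2 - 3*b


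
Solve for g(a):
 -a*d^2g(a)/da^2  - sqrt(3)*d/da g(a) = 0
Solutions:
 g(a) = C1 + C2*a^(1 - sqrt(3))


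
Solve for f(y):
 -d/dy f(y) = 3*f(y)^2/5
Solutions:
 f(y) = 5/(C1 + 3*y)


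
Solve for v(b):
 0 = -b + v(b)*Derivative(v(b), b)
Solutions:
 v(b) = -sqrt(C1 + b^2)
 v(b) = sqrt(C1 + b^2)


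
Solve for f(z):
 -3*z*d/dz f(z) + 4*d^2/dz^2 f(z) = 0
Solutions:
 f(z) = C1 + C2*erfi(sqrt(6)*z/4)


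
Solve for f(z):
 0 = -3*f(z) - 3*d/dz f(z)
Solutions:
 f(z) = C1*exp(-z)


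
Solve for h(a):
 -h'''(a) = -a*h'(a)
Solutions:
 h(a) = C1 + Integral(C2*airyai(a) + C3*airybi(a), a)


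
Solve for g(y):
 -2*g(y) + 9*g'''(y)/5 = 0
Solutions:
 g(y) = C3*exp(30^(1/3)*y/3) + (C1*sin(10^(1/3)*3^(5/6)*y/6) + C2*cos(10^(1/3)*3^(5/6)*y/6))*exp(-30^(1/3)*y/6)


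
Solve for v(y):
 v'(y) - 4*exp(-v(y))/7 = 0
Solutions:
 v(y) = log(C1 + 4*y/7)


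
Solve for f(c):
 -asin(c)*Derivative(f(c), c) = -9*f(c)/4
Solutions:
 f(c) = C1*exp(9*Integral(1/asin(c), c)/4)


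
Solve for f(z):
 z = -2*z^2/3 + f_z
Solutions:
 f(z) = C1 + 2*z^3/9 + z^2/2


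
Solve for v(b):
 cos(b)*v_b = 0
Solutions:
 v(b) = C1


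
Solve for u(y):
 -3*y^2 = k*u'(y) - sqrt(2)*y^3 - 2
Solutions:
 u(y) = C1 + sqrt(2)*y^4/(4*k) - y^3/k + 2*y/k


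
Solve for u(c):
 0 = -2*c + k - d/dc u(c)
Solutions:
 u(c) = C1 - c^2 + c*k


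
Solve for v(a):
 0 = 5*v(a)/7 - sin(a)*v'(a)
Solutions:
 v(a) = C1*(cos(a) - 1)^(5/14)/(cos(a) + 1)^(5/14)


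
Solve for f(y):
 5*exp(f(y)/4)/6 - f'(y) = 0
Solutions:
 f(y) = 4*log(-1/(C1 + 5*y)) + 4*log(24)


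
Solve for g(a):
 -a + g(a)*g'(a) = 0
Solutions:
 g(a) = -sqrt(C1 + a^2)
 g(a) = sqrt(C1 + a^2)


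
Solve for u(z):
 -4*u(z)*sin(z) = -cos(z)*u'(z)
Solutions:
 u(z) = C1/cos(z)^4


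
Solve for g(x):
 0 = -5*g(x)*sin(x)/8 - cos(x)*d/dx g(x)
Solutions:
 g(x) = C1*cos(x)^(5/8)


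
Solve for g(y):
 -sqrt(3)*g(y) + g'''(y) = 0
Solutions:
 g(y) = C3*exp(3^(1/6)*y) + (C1*sin(3^(2/3)*y/2) + C2*cos(3^(2/3)*y/2))*exp(-3^(1/6)*y/2)


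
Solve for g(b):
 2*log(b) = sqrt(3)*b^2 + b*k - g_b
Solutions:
 g(b) = C1 + sqrt(3)*b^3/3 + b^2*k/2 - 2*b*log(b) + 2*b


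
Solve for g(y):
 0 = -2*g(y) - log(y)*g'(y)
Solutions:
 g(y) = C1*exp(-2*li(y))


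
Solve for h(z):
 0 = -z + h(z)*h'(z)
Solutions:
 h(z) = -sqrt(C1 + z^2)
 h(z) = sqrt(C1 + z^2)


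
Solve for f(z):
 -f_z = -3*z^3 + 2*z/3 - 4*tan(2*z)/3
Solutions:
 f(z) = C1 + 3*z^4/4 - z^2/3 - 2*log(cos(2*z))/3


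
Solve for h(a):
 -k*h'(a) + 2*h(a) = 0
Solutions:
 h(a) = C1*exp(2*a/k)


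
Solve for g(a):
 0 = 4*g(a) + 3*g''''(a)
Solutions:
 g(a) = (C1*sin(3^(3/4)*a/3) + C2*cos(3^(3/4)*a/3))*exp(-3^(3/4)*a/3) + (C3*sin(3^(3/4)*a/3) + C4*cos(3^(3/4)*a/3))*exp(3^(3/4)*a/3)


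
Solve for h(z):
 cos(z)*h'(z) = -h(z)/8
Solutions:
 h(z) = C1*(sin(z) - 1)^(1/16)/(sin(z) + 1)^(1/16)


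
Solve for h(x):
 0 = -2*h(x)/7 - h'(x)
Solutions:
 h(x) = C1*exp(-2*x/7)


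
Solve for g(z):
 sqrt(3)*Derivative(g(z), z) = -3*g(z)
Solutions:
 g(z) = C1*exp(-sqrt(3)*z)


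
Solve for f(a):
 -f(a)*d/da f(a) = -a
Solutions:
 f(a) = -sqrt(C1 + a^2)
 f(a) = sqrt(C1 + a^2)


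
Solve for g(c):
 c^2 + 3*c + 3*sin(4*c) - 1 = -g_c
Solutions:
 g(c) = C1 - c^3/3 - 3*c^2/2 + c + 3*cos(4*c)/4


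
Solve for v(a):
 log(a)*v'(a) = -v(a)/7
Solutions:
 v(a) = C1*exp(-li(a)/7)


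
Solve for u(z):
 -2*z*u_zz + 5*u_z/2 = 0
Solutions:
 u(z) = C1 + C2*z^(9/4)


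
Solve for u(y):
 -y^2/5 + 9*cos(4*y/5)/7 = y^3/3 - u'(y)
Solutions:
 u(y) = C1 + y^4/12 + y^3/15 - 45*sin(4*y/5)/28


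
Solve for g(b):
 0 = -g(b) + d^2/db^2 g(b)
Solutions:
 g(b) = C1*exp(-b) + C2*exp(b)


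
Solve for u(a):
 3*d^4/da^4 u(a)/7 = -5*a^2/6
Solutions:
 u(a) = C1 + C2*a + C3*a^2 + C4*a^3 - 7*a^6/1296


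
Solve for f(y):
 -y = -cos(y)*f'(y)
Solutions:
 f(y) = C1 + Integral(y/cos(y), y)


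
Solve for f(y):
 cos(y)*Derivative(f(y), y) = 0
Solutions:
 f(y) = C1


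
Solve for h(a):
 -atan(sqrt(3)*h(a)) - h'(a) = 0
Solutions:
 Integral(1/atan(sqrt(3)*_y), (_y, h(a))) = C1 - a


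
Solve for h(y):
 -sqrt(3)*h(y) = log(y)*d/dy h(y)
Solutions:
 h(y) = C1*exp(-sqrt(3)*li(y))


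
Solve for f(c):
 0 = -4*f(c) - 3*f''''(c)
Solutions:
 f(c) = (C1*sin(3^(3/4)*c/3) + C2*cos(3^(3/4)*c/3))*exp(-3^(3/4)*c/3) + (C3*sin(3^(3/4)*c/3) + C4*cos(3^(3/4)*c/3))*exp(3^(3/4)*c/3)


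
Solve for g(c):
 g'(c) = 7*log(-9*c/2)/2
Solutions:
 g(c) = C1 + 7*c*log(-c)/2 + c*(-7/2 - 7*log(2)/2 + 7*log(3))


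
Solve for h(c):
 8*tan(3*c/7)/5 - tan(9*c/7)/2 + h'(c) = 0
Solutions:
 h(c) = C1 + 56*log(cos(3*c/7))/15 - 7*log(cos(9*c/7))/18


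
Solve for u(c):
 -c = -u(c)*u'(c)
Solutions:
 u(c) = -sqrt(C1 + c^2)
 u(c) = sqrt(C1 + c^2)


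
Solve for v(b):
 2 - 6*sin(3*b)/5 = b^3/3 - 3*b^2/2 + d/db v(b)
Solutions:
 v(b) = C1 - b^4/12 + b^3/2 + 2*b + 2*cos(3*b)/5


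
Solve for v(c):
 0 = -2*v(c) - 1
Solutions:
 v(c) = -1/2


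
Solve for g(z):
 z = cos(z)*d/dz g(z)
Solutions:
 g(z) = C1 + Integral(z/cos(z), z)


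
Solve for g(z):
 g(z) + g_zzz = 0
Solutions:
 g(z) = C3*exp(-z) + (C1*sin(sqrt(3)*z/2) + C2*cos(sqrt(3)*z/2))*exp(z/2)


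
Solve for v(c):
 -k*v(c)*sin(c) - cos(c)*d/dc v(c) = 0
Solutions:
 v(c) = C1*exp(k*log(cos(c)))


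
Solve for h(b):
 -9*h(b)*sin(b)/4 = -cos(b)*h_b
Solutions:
 h(b) = C1/cos(b)^(9/4)


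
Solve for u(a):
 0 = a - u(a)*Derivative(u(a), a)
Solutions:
 u(a) = -sqrt(C1 + a^2)
 u(a) = sqrt(C1 + a^2)


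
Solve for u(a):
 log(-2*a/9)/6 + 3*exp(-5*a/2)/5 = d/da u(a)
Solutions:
 u(a) = C1 + a*log(-a)/6 + a*(-2*log(3) - 1 + log(2))/6 - 6*exp(-5*a/2)/25


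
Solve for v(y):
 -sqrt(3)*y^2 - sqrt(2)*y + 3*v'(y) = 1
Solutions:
 v(y) = C1 + sqrt(3)*y^3/9 + sqrt(2)*y^2/6 + y/3


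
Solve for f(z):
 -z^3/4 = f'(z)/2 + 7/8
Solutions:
 f(z) = C1 - z^4/8 - 7*z/4


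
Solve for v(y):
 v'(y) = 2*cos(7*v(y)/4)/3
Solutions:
 -2*y/3 - 2*log(sin(7*v(y)/4) - 1)/7 + 2*log(sin(7*v(y)/4) + 1)/7 = C1


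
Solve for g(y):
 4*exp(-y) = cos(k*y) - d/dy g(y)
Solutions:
 g(y) = C1 + 4*exp(-y) + sin(k*y)/k


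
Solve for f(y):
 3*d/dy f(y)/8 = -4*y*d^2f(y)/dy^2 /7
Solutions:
 f(y) = C1 + C2*y^(11/32)


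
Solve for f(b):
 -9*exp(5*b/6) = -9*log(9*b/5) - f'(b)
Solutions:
 f(b) = C1 - 9*b*log(b) + 9*b*(-2*log(3) + 1 + log(5)) + 54*exp(5*b/6)/5


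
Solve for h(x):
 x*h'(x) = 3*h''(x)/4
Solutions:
 h(x) = C1 + C2*erfi(sqrt(6)*x/3)


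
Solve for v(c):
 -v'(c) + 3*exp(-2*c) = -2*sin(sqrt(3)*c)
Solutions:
 v(c) = C1 - 2*sqrt(3)*cos(sqrt(3)*c)/3 - 3*exp(-2*c)/2


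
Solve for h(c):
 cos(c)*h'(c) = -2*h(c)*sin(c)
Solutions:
 h(c) = C1*cos(c)^2


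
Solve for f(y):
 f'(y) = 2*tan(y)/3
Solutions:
 f(y) = C1 - 2*log(cos(y))/3


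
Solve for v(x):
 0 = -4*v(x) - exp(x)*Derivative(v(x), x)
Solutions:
 v(x) = C1*exp(4*exp(-x))


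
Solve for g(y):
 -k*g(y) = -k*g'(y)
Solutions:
 g(y) = C1*exp(y)


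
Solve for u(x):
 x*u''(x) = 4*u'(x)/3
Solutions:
 u(x) = C1 + C2*x^(7/3)


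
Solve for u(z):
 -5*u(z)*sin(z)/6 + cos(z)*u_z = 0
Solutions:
 u(z) = C1/cos(z)^(5/6)


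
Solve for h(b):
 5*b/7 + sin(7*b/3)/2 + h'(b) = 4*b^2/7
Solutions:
 h(b) = C1 + 4*b^3/21 - 5*b^2/14 + 3*cos(7*b/3)/14


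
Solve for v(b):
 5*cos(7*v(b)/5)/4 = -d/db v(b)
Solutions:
 5*b/4 - 5*log(sin(7*v(b)/5) - 1)/14 + 5*log(sin(7*v(b)/5) + 1)/14 = C1


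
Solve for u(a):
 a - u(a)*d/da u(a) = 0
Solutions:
 u(a) = -sqrt(C1 + a^2)
 u(a) = sqrt(C1 + a^2)


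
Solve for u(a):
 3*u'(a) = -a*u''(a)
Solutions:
 u(a) = C1 + C2/a^2


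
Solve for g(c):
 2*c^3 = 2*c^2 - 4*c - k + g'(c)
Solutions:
 g(c) = C1 + c^4/2 - 2*c^3/3 + 2*c^2 + c*k


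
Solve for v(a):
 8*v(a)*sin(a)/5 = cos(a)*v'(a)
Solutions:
 v(a) = C1/cos(a)^(8/5)


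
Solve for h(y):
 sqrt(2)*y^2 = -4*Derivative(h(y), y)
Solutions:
 h(y) = C1 - sqrt(2)*y^3/12


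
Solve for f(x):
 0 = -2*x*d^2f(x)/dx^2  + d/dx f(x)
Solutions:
 f(x) = C1 + C2*x^(3/2)


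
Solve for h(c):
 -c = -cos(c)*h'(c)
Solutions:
 h(c) = C1 + Integral(c/cos(c), c)


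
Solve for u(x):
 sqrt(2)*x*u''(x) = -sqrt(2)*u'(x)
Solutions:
 u(x) = C1 + C2*log(x)


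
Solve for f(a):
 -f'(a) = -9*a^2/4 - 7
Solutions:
 f(a) = C1 + 3*a^3/4 + 7*a


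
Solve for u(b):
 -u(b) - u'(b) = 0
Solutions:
 u(b) = C1*exp(-b)


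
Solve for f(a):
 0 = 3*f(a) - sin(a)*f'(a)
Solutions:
 f(a) = C1*(cos(a) - 1)^(3/2)/(cos(a) + 1)^(3/2)


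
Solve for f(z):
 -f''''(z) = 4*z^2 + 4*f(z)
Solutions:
 f(z) = -z^2 + (C1*sin(z) + C2*cos(z))*exp(-z) + (C3*sin(z) + C4*cos(z))*exp(z)


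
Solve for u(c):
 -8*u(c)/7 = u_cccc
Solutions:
 u(c) = (C1*sin(2^(1/4)*7^(3/4)*c/7) + C2*cos(2^(1/4)*7^(3/4)*c/7))*exp(-2^(1/4)*7^(3/4)*c/7) + (C3*sin(2^(1/4)*7^(3/4)*c/7) + C4*cos(2^(1/4)*7^(3/4)*c/7))*exp(2^(1/4)*7^(3/4)*c/7)


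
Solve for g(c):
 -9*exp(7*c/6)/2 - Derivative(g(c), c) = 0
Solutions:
 g(c) = C1 - 27*exp(7*c/6)/7


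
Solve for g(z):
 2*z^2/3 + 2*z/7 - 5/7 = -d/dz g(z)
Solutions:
 g(z) = C1 - 2*z^3/9 - z^2/7 + 5*z/7


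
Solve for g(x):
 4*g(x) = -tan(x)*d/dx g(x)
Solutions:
 g(x) = C1/sin(x)^4


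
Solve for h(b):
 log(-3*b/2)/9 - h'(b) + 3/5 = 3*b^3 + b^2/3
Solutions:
 h(b) = C1 - 3*b^4/4 - b^3/9 + b*log(-b)/9 + b*(-5*log(2) + 5*log(3) + 22)/45


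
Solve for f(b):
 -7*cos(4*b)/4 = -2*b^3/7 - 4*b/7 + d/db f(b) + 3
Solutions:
 f(b) = C1 + b^4/14 + 2*b^2/7 - 3*b - 7*sin(4*b)/16


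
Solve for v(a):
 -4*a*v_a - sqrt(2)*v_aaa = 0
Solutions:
 v(a) = C1 + Integral(C2*airyai(-sqrt(2)*a) + C3*airybi(-sqrt(2)*a), a)


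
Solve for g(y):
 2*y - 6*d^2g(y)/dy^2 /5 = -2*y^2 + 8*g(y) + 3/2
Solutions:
 g(y) = C1*sin(2*sqrt(15)*y/3) + C2*cos(2*sqrt(15)*y/3) + y^2/4 + y/4 - 21/80


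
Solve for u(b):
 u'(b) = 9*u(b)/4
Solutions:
 u(b) = C1*exp(9*b/4)


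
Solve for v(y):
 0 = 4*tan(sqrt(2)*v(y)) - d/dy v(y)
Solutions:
 v(y) = sqrt(2)*(pi - asin(C1*exp(4*sqrt(2)*y)))/2
 v(y) = sqrt(2)*asin(C1*exp(4*sqrt(2)*y))/2


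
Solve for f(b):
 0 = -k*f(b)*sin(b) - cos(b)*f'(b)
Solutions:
 f(b) = C1*exp(k*log(cos(b)))


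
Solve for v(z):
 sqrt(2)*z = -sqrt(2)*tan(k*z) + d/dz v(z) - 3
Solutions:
 v(z) = C1 + sqrt(2)*z^2/2 + 3*z + sqrt(2)*Piecewise((-log(cos(k*z))/k, Ne(k, 0)), (0, True))


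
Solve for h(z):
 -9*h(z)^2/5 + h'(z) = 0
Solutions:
 h(z) = -5/(C1 + 9*z)


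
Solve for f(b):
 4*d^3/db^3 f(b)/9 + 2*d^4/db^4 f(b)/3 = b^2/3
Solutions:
 f(b) = C1 + C2*b + C3*b^2 + C4*exp(-2*b/3) + b^5/80 - 3*b^4/32 + 9*b^3/16


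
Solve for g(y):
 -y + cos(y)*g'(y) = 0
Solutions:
 g(y) = C1 + Integral(y/cos(y), y)


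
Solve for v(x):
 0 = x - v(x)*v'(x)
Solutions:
 v(x) = -sqrt(C1 + x^2)
 v(x) = sqrt(C1 + x^2)


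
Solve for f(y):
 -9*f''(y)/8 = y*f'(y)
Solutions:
 f(y) = C1 + C2*erf(2*y/3)


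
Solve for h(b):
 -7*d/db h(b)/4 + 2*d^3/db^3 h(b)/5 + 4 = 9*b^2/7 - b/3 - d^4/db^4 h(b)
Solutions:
 h(b) = C1 + C2*exp(-b*(16/(15*sqrt(2467185) + 23561)^(1/3) + 8 + (15*sqrt(2467185) + 23561)^(1/3))/60)*sin(sqrt(3)*b*(-(15*sqrt(2467185) + 23561)^(1/3) + 16/(15*sqrt(2467185) + 23561)^(1/3))/60) + C3*exp(-b*(16/(15*sqrt(2467185) + 23561)^(1/3) + 8 + (15*sqrt(2467185) + 23561)^(1/3))/60)*cos(sqrt(3)*b*(-(15*sqrt(2467185) + 23561)^(1/3) + 16/(15*sqrt(2467185) + 23561)^(1/3))/60) + C4*exp(b*(-4 + 16/(15*sqrt(2467185) + 23561)^(1/3) + (15*sqrt(2467185) + 23561)^(1/3))/30) - 12*b^3/49 + 2*b^2/21 + 3344*b/1715


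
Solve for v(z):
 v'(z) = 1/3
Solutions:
 v(z) = C1 + z/3


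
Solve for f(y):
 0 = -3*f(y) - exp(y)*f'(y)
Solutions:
 f(y) = C1*exp(3*exp(-y))


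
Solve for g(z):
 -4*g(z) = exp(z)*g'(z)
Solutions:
 g(z) = C1*exp(4*exp(-z))


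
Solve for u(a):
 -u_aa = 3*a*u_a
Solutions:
 u(a) = C1 + C2*erf(sqrt(6)*a/2)


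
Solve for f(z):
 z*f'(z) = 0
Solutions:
 f(z) = C1


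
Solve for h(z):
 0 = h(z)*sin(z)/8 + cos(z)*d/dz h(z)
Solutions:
 h(z) = C1*cos(z)^(1/8)


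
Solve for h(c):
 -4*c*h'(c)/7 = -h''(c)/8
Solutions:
 h(c) = C1 + C2*erfi(4*sqrt(7)*c/7)


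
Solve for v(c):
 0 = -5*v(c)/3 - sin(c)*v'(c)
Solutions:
 v(c) = C1*(cos(c) + 1)^(5/6)/(cos(c) - 1)^(5/6)


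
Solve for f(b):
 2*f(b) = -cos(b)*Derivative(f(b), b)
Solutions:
 f(b) = C1*(sin(b) - 1)/(sin(b) + 1)


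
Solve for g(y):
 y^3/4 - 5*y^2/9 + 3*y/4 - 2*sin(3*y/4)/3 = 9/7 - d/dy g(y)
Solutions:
 g(y) = C1 - y^4/16 + 5*y^3/27 - 3*y^2/8 + 9*y/7 - 8*cos(3*y/4)/9


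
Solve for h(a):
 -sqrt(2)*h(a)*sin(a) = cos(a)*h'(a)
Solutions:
 h(a) = C1*cos(a)^(sqrt(2))


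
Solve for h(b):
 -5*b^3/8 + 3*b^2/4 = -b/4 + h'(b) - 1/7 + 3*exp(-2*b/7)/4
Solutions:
 h(b) = C1 - 5*b^4/32 + b^3/4 + b^2/8 + b/7 + 21*exp(-2*b/7)/8


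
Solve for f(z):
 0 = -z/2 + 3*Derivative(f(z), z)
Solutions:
 f(z) = C1 + z^2/12


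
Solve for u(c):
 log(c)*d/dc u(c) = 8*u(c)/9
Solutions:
 u(c) = C1*exp(8*li(c)/9)


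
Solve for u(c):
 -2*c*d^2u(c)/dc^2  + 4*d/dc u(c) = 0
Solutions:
 u(c) = C1 + C2*c^3


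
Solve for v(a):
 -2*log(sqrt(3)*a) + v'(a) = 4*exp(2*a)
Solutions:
 v(a) = C1 + 2*a*log(a) + a*(-2 + log(3)) + 2*exp(2*a)


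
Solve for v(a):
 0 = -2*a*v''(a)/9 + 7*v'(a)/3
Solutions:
 v(a) = C1 + C2*a^(23/2)


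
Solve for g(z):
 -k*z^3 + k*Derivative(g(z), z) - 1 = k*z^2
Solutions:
 g(z) = C1 + z^4/4 + z^3/3 + z/k


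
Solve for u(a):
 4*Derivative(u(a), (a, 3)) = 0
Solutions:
 u(a) = C1 + C2*a + C3*a^2


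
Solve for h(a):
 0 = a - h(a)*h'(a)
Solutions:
 h(a) = -sqrt(C1 + a^2)
 h(a) = sqrt(C1 + a^2)


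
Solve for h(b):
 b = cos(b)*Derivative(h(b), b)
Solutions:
 h(b) = C1 + Integral(b/cos(b), b)


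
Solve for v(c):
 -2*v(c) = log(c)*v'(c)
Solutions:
 v(c) = C1*exp(-2*li(c))


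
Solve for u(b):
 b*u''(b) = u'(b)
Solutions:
 u(b) = C1 + C2*b^2


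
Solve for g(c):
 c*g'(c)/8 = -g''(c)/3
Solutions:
 g(c) = C1 + C2*erf(sqrt(3)*c/4)


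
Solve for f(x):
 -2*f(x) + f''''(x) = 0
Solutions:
 f(x) = C1*exp(-2^(1/4)*x) + C2*exp(2^(1/4)*x) + C3*sin(2^(1/4)*x) + C4*cos(2^(1/4)*x)


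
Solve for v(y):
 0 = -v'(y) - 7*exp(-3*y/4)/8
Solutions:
 v(y) = C1 + 7*exp(-3*y/4)/6


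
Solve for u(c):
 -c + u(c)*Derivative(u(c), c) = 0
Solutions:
 u(c) = -sqrt(C1 + c^2)
 u(c) = sqrt(C1 + c^2)


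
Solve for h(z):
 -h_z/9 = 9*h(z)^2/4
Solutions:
 h(z) = 4/(C1 + 81*z)


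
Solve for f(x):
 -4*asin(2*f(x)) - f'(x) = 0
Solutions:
 Integral(1/asin(2*_y), (_y, f(x))) = C1 - 4*x


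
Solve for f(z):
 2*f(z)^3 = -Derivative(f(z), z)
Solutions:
 f(z) = -sqrt(2)*sqrt(-1/(C1 - 2*z))/2
 f(z) = sqrt(2)*sqrt(-1/(C1 - 2*z))/2


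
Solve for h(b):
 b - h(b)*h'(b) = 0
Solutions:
 h(b) = -sqrt(C1 + b^2)
 h(b) = sqrt(C1 + b^2)


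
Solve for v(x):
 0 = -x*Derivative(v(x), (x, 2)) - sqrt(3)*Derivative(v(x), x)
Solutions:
 v(x) = C1 + C2*x^(1 - sqrt(3))


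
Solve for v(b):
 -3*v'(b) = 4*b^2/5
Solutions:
 v(b) = C1 - 4*b^3/45


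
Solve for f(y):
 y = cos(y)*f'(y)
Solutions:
 f(y) = C1 + Integral(y/cos(y), y)


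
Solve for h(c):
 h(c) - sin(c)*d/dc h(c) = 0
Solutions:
 h(c) = C1*sqrt(cos(c) - 1)/sqrt(cos(c) + 1)


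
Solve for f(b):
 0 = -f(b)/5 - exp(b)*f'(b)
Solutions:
 f(b) = C1*exp(exp(-b)/5)


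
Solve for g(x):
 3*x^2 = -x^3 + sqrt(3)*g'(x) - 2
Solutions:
 g(x) = C1 + sqrt(3)*x^4/12 + sqrt(3)*x^3/3 + 2*sqrt(3)*x/3


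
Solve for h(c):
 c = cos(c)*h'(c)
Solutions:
 h(c) = C1 + Integral(c/cos(c), c)


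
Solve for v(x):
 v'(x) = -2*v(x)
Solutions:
 v(x) = C1*exp(-2*x)


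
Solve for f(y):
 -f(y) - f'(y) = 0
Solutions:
 f(y) = C1*exp(-y)


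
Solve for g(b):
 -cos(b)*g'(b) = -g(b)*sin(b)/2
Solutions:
 g(b) = C1/sqrt(cos(b))


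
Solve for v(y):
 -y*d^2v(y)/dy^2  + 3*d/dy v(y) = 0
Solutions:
 v(y) = C1 + C2*y^4


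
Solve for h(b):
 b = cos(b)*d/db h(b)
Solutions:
 h(b) = C1 + Integral(b/cos(b), b)


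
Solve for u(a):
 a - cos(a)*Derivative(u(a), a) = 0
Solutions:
 u(a) = C1 + Integral(a/cos(a), a)


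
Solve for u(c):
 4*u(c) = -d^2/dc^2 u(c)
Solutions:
 u(c) = C1*sin(2*c) + C2*cos(2*c)


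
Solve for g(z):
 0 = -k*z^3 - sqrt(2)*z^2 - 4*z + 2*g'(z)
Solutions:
 g(z) = C1 + k*z^4/8 + sqrt(2)*z^3/6 + z^2


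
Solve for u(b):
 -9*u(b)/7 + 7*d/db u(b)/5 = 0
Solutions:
 u(b) = C1*exp(45*b/49)


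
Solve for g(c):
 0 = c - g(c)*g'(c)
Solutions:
 g(c) = -sqrt(C1 + c^2)
 g(c) = sqrt(C1 + c^2)


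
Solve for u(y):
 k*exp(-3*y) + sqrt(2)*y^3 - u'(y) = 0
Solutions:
 u(y) = C1 - k*exp(-3*y)/3 + sqrt(2)*y^4/4


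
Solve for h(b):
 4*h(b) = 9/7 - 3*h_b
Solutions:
 h(b) = C1*exp(-4*b/3) + 9/28


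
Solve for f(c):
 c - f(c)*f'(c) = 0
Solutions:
 f(c) = -sqrt(C1 + c^2)
 f(c) = sqrt(C1 + c^2)


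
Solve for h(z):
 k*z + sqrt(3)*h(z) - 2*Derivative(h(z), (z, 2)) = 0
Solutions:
 h(z) = C1*exp(-sqrt(2)*3^(1/4)*z/2) + C2*exp(sqrt(2)*3^(1/4)*z/2) - sqrt(3)*k*z/3


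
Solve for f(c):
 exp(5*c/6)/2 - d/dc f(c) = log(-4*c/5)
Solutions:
 f(c) = C1 - c*log(-c) + c*(-2*log(2) + 1 + log(5)) + 3*exp(5*c/6)/5


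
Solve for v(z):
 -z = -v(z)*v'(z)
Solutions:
 v(z) = -sqrt(C1 + z^2)
 v(z) = sqrt(C1 + z^2)


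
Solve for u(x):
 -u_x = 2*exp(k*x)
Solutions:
 u(x) = C1 - 2*exp(k*x)/k


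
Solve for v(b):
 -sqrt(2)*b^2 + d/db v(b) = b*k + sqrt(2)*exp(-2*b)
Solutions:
 v(b) = C1 + sqrt(2)*b^3/3 + b^2*k/2 - sqrt(2)*exp(-2*b)/2


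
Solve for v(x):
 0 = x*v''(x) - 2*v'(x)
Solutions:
 v(x) = C1 + C2*x^3


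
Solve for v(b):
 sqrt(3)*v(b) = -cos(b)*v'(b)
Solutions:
 v(b) = C1*(sin(b) - 1)^(sqrt(3)/2)/(sin(b) + 1)^(sqrt(3)/2)


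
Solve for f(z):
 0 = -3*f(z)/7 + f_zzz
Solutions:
 f(z) = C3*exp(3^(1/3)*7^(2/3)*z/7) + (C1*sin(3^(5/6)*7^(2/3)*z/14) + C2*cos(3^(5/6)*7^(2/3)*z/14))*exp(-3^(1/3)*7^(2/3)*z/14)


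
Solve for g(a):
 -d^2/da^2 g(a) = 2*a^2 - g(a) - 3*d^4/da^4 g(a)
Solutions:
 g(a) = 2*a^2 + (C1*sin(3^(3/4)*a*sin(atan(sqrt(11))/2)/3) + C2*cos(3^(3/4)*a*sin(atan(sqrt(11))/2)/3))*exp(-3^(3/4)*a*cos(atan(sqrt(11))/2)/3) + (C3*sin(3^(3/4)*a*sin(atan(sqrt(11))/2)/3) + C4*cos(3^(3/4)*a*sin(atan(sqrt(11))/2)/3))*exp(3^(3/4)*a*cos(atan(sqrt(11))/2)/3) + 4


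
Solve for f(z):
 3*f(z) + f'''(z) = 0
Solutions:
 f(z) = C3*exp(-3^(1/3)*z) + (C1*sin(3^(5/6)*z/2) + C2*cos(3^(5/6)*z/2))*exp(3^(1/3)*z/2)


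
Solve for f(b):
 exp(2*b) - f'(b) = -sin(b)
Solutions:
 f(b) = C1 + exp(2*b)/2 - cos(b)


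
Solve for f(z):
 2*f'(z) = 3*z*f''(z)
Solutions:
 f(z) = C1 + C2*z^(5/3)


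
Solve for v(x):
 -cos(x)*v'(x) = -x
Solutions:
 v(x) = C1 + Integral(x/cos(x), x)


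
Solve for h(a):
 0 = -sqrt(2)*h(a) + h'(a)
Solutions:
 h(a) = C1*exp(sqrt(2)*a)


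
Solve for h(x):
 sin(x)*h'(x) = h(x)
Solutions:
 h(x) = C1*sqrt(cos(x) - 1)/sqrt(cos(x) + 1)


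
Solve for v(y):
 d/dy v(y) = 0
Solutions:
 v(y) = C1


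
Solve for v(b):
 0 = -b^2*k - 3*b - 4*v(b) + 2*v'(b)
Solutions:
 v(b) = C1*exp(2*b) - b^2*k/4 - b*k/4 - 3*b/4 - k/8 - 3/8


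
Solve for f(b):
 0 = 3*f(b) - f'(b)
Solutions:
 f(b) = C1*exp(3*b)


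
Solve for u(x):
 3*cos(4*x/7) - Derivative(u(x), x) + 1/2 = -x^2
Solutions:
 u(x) = C1 + x^3/3 + x/2 + 21*sin(4*x/7)/4


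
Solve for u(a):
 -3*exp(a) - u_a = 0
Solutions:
 u(a) = C1 - 3*exp(a)


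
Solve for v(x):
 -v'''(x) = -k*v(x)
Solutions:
 v(x) = C1*exp(k^(1/3)*x) + C2*exp(k^(1/3)*x*(-1 + sqrt(3)*I)/2) + C3*exp(-k^(1/3)*x*(1 + sqrt(3)*I)/2)


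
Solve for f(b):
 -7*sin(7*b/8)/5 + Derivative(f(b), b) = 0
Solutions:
 f(b) = C1 - 8*cos(7*b/8)/5


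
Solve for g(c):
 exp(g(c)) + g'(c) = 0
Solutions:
 g(c) = log(1/(C1 + c))


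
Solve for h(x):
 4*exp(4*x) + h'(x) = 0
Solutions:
 h(x) = C1 - exp(4*x)


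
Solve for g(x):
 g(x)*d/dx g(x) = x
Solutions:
 g(x) = -sqrt(C1 + x^2)
 g(x) = sqrt(C1 + x^2)


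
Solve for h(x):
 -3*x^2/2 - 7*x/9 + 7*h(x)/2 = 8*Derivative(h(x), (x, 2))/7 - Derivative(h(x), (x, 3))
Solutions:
 h(x) = C1*exp(x*(128*2^(2/3)/(147*sqrt(182193) + 62779)^(1/3) + 32 + 2^(1/3)*(147*sqrt(182193) + 62779)^(1/3))/84)*sin(2^(1/3)*sqrt(3)*x*(-(147*sqrt(182193) + 62779)^(1/3) + 128*2^(1/3)/(147*sqrt(182193) + 62779)^(1/3))/84) + C2*exp(x*(128*2^(2/3)/(147*sqrt(182193) + 62779)^(1/3) + 32 + 2^(1/3)*(147*sqrt(182193) + 62779)^(1/3))/84)*cos(2^(1/3)*sqrt(3)*x*(-(147*sqrt(182193) + 62779)^(1/3) + 128*2^(1/3)/(147*sqrt(182193) + 62779)^(1/3))/84) + C3*exp(x*(-2^(1/3)*(147*sqrt(182193) + 62779)^(1/3) - 128*2^(2/3)/(147*sqrt(182193) + 62779)^(1/3) + 16)/42) + 3*x^2/7 + 2*x/9 + 96/343


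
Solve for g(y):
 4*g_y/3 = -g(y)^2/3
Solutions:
 g(y) = 4/(C1 + y)


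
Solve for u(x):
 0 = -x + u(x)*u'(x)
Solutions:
 u(x) = -sqrt(C1 + x^2)
 u(x) = sqrt(C1 + x^2)


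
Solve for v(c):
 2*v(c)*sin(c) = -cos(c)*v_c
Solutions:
 v(c) = C1*cos(c)^2


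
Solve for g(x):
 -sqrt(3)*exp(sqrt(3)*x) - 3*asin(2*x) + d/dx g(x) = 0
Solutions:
 g(x) = C1 + 3*x*asin(2*x) + 3*sqrt(1 - 4*x^2)/2 + exp(sqrt(3)*x)


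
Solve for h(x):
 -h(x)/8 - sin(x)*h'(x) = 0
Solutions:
 h(x) = C1*(cos(x) + 1)^(1/16)/(cos(x) - 1)^(1/16)


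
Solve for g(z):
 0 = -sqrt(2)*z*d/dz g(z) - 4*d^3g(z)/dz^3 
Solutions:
 g(z) = C1 + Integral(C2*airyai(-sqrt(2)*z/2) + C3*airybi(-sqrt(2)*z/2), z)


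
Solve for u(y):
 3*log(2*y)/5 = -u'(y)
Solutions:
 u(y) = C1 - 3*y*log(y)/5 - 3*y*log(2)/5 + 3*y/5


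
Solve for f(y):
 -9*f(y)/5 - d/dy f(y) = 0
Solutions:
 f(y) = C1*exp(-9*y/5)


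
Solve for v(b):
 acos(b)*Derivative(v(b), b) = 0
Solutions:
 v(b) = C1


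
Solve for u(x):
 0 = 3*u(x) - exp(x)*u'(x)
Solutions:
 u(x) = C1*exp(-3*exp(-x))


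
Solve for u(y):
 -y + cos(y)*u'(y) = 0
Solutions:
 u(y) = C1 + Integral(y/cos(y), y)


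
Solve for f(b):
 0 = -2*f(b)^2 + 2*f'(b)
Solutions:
 f(b) = -1/(C1 + b)


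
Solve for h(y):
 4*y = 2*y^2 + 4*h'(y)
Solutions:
 h(y) = C1 - y^3/6 + y^2/2


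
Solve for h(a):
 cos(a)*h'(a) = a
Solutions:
 h(a) = C1 + Integral(a/cos(a), a)


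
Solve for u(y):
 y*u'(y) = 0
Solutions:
 u(y) = C1


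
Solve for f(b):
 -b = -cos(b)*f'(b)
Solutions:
 f(b) = C1 + Integral(b/cos(b), b)


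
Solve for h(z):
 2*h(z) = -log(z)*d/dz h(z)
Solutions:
 h(z) = C1*exp(-2*li(z))


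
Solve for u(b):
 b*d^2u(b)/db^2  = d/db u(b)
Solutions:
 u(b) = C1 + C2*b^2


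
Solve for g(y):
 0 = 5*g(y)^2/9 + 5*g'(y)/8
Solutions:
 g(y) = 9/(C1 + 8*y)


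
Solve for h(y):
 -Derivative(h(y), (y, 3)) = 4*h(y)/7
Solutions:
 h(y) = C3*exp(-14^(2/3)*y/7) + (C1*sin(14^(2/3)*sqrt(3)*y/14) + C2*cos(14^(2/3)*sqrt(3)*y/14))*exp(14^(2/3)*y/14)


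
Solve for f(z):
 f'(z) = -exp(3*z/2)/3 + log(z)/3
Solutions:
 f(z) = C1 + z*log(z)/3 - z/3 - 2*exp(3*z/2)/9


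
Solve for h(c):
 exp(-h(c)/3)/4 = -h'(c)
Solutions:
 h(c) = 3*log(C1 - c/12)


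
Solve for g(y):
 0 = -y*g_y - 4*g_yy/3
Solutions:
 g(y) = C1 + C2*erf(sqrt(6)*y/4)


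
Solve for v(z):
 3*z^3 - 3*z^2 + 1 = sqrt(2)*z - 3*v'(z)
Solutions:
 v(z) = C1 - z^4/4 + z^3/3 + sqrt(2)*z^2/6 - z/3


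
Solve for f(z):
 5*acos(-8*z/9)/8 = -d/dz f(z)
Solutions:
 f(z) = C1 - 5*z*acos(-8*z/9)/8 - 5*sqrt(81 - 64*z^2)/64


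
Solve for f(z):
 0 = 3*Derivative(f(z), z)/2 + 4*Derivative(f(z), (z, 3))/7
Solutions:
 f(z) = C1 + C2*sin(sqrt(42)*z/4) + C3*cos(sqrt(42)*z/4)


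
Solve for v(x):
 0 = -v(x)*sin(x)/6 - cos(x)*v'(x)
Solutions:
 v(x) = C1*cos(x)^(1/6)


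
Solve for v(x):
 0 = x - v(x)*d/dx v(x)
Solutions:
 v(x) = -sqrt(C1 + x^2)
 v(x) = sqrt(C1 + x^2)


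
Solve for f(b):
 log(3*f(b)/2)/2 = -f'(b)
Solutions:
 -2*Integral(1/(-log(_y) - log(3) + log(2)), (_y, f(b))) = C1 - b


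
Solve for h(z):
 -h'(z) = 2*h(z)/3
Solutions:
 h(z) = C1*exp(-2*z/3)


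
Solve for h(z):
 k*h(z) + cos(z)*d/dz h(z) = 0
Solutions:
 h(z) = C1*exp(k*(log(sin(z) - 1) - log(sin(z) + 1))/2)


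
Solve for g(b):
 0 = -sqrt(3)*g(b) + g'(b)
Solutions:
 g(b) = C1*exp(sqrt(3)*b)


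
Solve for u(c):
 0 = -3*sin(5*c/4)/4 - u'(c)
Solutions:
 u(c) = C1 + 3*cos(5*c/4)/5


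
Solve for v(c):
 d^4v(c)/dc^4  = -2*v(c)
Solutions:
 v(c) = (C1*sin(2^(3/4)*c/2) + C2*cos(2^(3/4)*c/2))*exp(-2^(3/4)*c/2) + (C3*sin(2^(3/4)*c/2) + C4*cos(2^(3/4)*c/2))*exp(2^(3/4)*c/2)


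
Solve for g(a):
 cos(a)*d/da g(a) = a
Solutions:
 g(a) = C1 + Integral(a/cos(a), a)


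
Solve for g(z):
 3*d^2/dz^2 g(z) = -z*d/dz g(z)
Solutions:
 g(z) = C1 + C2*erf(sqrt(6)*z/6)


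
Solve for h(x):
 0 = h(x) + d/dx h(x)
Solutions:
 h(x) = C1*exp(-x)


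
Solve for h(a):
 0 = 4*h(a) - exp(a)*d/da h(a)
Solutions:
 h(a) = C1*exp(-4*exp(-a))


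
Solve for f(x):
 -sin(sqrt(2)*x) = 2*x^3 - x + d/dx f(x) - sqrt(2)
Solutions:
 f(x) = C1 - x^4/2 + x^2/2 + sqrt(2)*x + sqrt(2)*cos(sqrt(2)*x)/2


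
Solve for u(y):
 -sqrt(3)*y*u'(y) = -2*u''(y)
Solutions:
 u(y) = C1 + C2*erfi(3^(1/4)*y/2)


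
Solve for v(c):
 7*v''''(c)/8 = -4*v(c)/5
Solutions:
 v(c) = (C1*sin(70^(3/4)*c/35) + C2*cos(70^(3/4)*c/35))*exp(-70^(3/4)*c/35) + (C3*sin(70^(3/4)*c/35) + C4*cos(70^(3/4)*c/35))*exp(70^(3/4)*c/35)


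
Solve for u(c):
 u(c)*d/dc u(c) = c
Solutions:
 u(c) = -sqrt(C1 + c^2)
 u(c) = sqrt(C1 + c^2)


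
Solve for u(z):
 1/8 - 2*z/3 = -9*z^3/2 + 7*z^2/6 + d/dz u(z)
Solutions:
 u(z) = C1 + 9*z^4/8 - 7*z^3/18 - z^2/3 + z/8


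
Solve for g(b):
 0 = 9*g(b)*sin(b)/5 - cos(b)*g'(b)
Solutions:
 g(b) = C1/cos(b)^(9/5)


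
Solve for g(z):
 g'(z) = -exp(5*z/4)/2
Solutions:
 g(z) = C1 - 2*exp(5*z/4)/5


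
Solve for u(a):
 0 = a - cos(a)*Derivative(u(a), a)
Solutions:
 u(a) = C1 + Integral(a/cos(a), a)


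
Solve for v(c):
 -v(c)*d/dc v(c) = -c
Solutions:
 v(c) = -sqrt(C1 + c^2)
 v(c) = sqrt(C1 + c^2)


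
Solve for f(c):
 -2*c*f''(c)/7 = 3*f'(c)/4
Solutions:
 f(c) = C1 + C2/c^(13/8)


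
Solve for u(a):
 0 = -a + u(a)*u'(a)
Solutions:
 u(a) = -sqrt(C1 + a^2)
 u(a) = sqrt(C1 + a^2)


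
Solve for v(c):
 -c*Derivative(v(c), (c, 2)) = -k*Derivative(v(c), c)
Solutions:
 v(c) = C1 + c^(re(k) + 1)*(C2*sin(log(c)*Abs(im(k))) + C3*cos(log(c)*im(k)))


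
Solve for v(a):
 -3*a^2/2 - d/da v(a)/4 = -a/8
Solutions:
 v(a) = C1 - 2*a^3 + a^2/4


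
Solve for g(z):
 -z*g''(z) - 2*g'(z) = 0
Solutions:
 g(z) = C1 + C2/z


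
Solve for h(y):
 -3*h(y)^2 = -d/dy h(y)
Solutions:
 h(y) = -1/(C1 + 3*y)


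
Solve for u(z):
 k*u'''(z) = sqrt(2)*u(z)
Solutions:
 u(z) = C1*exp(2^(1/6)*z*(1/k)^(1/3)) + C2*exp(2^(1/6)*z*(-1 + sqrt(3)*I)*(1/k)^(1/3)/2) + C3*exp(-2^(1/6)*z*(1 + sqrt(3)*I)*(1/k)^(1/3)/2)


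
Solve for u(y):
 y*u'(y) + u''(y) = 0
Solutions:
 u(y) = C1 + C2*erf(sqrt(2)*y/2)


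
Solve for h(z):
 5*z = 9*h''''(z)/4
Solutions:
 h(z) = C1 + C2*z + C3*z^2 + C4*z^3 + z^5/54


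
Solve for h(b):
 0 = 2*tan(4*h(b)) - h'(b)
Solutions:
 h(b) = -asin(C1*exp(8*b))/4 + pi/4
 h(b) = asin(C1*exp(8*b))/4


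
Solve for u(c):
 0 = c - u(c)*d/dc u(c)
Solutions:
 u(c) = -sqrt(C1 + c^2)
 u(c) = sqrt(C1 + c^2)


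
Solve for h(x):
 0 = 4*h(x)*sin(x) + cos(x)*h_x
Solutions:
 h(x) = C1*cos(x)^4


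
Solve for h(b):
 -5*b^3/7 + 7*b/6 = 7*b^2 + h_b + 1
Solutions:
 h(b) = C1 - 5*b^4/28 - 7*b^3/3 + 7*b^2/12 - b


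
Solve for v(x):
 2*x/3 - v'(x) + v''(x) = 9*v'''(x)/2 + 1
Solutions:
 v(x) = C1 + x^2/3 - x/3 + (C2*sin(sqrt(17)*x/9) + C3*cos(sqrt(17)*x/9))*exp(x/9)


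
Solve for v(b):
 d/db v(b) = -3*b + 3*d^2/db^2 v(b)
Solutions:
 v(b) = C1 + C2*exp(b/3) - 3*b^2/2 - 9*b


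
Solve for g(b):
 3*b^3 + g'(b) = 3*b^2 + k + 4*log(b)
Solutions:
 g(b) = C1 - 3*b^4/4 + b^3 + b*k + 4*b*log(b) - 4*b


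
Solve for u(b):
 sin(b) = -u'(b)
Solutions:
 u(b) = C1 + cos(b)


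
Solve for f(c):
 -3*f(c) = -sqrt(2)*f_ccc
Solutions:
 f(c) = C3*exp(2^(5/6)*3^(1/3)*c/2) + (C1*sin(6^(5/6)*c/4) + C2*cos(6^(5/6)*c/4))*exp(-2^(5/6)*3^(1/3)*c/4)


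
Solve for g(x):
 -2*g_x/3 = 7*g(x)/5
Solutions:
 g(x) = C1*exp(-21*x/10)


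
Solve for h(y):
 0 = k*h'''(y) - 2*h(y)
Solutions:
 h(y) = C1*exp(2^(1/3)*y*(1/k)^(1/3)) + C2*exp(2^(1/3)*y*(-1 + sqrt(3)*I)*(1/k)^(1/3)/2) + C3*exp(-2^(1/3)*y*(1 + sqrt(3)*I)*(1/k)^(1/3)/2)


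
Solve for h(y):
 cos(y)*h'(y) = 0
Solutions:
 h(y) = C1


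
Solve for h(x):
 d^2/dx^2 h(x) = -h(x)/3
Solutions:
 h(x) = C1*sin(sqrt(3)*x/3) + C2*cos(sqrt(3)*x/3)


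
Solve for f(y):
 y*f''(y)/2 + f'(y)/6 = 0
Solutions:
 f(y) = C1 + C2*y^(2/3)


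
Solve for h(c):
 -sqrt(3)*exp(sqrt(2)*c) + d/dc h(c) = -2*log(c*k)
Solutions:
 h(c) = C1 - 2*c*log(c*k) + 2*c + sqrt(6)*exp(sqrt(2)*c)/2


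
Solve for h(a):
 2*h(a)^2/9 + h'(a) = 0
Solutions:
 h(a) = 9/(C1 + 2*a)


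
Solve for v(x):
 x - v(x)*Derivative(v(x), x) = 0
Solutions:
 v(x) = -sqrt(C1 + x^2)
 v(x) = sqrt(C1 + x^2)


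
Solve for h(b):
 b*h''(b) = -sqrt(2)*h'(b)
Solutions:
 h(b) = C1 + C2*b^(1 - sqrt(2))


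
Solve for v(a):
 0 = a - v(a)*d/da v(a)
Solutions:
 v(a) = -sqrt(C1 + a^2)
 v(a) = sqrt(C1 + a^2)


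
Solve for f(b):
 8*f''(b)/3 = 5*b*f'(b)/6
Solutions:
 f(b) = C1 + C2*erfi(sqrt(10)*b/8)


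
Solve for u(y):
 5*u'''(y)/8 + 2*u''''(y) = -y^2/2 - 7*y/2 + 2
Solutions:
 u(y) = C1 + C2*y + C3*y^2 + C4*exp(-5*y/16) - y^5/75 - y^4/50 + 296*y^3/375


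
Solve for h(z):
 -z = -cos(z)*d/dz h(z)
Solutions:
 h(z) = C1 + Integral(z/cos(z), z)


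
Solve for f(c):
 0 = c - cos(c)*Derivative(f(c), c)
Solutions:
 f(c) = C1 + Integral(c/cos(c), c)


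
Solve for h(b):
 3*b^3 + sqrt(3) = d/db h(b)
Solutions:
 h(b) = C1 + 3*b^4/4 + sqrt(3)*b


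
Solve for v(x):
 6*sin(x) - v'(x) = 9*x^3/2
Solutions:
 v(x) = C1 - 9*x^4/8 - 6*cos(x)


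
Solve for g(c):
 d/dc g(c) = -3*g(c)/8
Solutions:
 g(c) = C1*exp(-3*c/8)


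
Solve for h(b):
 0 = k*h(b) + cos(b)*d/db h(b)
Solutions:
 h(b) = C1*exp(k*(log(sin(b) - 1) - log(sin(b) + 1))/2)


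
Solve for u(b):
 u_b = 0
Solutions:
 u(b) = C1


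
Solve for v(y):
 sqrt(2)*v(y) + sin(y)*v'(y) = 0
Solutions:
 v(y) = C1*(cos(y) + 1)^(sqrt(2)/2)/(cos(y) - 1)^(sqrt(2)/2)


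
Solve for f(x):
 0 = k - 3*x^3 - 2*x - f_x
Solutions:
 f(x) = C1 + k*x - 3*x^4/4 - x^2


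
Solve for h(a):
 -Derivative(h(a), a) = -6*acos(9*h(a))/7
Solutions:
 Integral(1/acos(9*_y), (_y, h(a))) = C1 + 6*a/7


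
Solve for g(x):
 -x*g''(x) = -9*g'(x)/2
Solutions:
 g(x) = C1 + C2*x^(11/2)


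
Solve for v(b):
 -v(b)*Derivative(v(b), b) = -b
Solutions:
 v(b) = -sqrt(C1 + b^2)
 v(b) = sqrt(C1 + b^2)


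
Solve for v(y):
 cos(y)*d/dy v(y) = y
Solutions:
 v(y) = C1 + Integral(y/cos(y), y)


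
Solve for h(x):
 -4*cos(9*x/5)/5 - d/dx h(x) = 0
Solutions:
 h(x) = C1 - 4*sin(9*x/5)/9


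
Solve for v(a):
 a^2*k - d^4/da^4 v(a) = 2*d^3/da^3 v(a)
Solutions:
 v(a) = C1 + C2*a + C3*a^2 + C4*exp(-2*a) + a^5*k/120 - a^4*k/48 + a^3*k/24


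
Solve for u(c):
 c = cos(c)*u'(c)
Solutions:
 u(c) = C1 + Integral(c/cos(c), c)


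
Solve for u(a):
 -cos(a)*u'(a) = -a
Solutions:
 u(a) = C1 + Integral(a/cos(a), a)


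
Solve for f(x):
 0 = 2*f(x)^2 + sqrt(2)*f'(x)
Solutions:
 f(x) = 1/(C1 + sqrt(2)*x)


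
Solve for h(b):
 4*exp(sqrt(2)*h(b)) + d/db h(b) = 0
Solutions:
 h(b) = sqrt(2)*(2*log(1/(C1 + 4*b)) - log(2))/4


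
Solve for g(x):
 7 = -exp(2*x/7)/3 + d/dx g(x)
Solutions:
 g(x) = C1 + 7*x + 7*exp(2*x/7)/6


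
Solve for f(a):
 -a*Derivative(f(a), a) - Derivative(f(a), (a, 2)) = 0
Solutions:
 f(a) = C1 + C2*erf(sqrt(2)*a/2)


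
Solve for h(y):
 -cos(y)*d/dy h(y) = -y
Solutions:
 h(y) = C1 + Integral(y/cos(y), y)


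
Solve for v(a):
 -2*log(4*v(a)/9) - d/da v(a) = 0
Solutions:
 Integral(1/(log(_y) - 2*log(3) + 2*log(2)), (_y, v(a)))/2 = C1 - a


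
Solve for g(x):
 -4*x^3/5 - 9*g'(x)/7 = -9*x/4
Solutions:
 g(x) = C1 - 7*x^4/45 + 7*x^2/8


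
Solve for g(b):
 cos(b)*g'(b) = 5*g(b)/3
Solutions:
 g(b) = C1*(sin(b) + 1)^(5/6)/(sin(b) - 1)^(5/6)


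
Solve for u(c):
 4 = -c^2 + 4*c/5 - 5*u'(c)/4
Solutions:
 u(c) = C1 - 4*c^3/15 + 8*c^2/25 - 16*c/5


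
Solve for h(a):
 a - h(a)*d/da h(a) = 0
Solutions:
 h(a) = -sqrt(C1 + a^2)
 h(a) = sqrt(C1 + a^2)


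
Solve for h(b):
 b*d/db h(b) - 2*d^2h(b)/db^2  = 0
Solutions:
 h(b) = C1 + C2*erfi(b/2)


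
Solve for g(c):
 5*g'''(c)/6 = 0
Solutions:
 g(c) = C1 + C2*c + C3*c^2


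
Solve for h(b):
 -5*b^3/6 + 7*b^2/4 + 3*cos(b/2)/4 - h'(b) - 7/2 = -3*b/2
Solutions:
 h(b) = C1 - 5*b^4/24 + 7*b^3/12 + 3*b^2/4 - 7*b/2 + 3*sin(b/2)/2


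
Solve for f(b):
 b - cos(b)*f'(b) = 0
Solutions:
 f(b) = C1 + Integral(b/cos(b), b)


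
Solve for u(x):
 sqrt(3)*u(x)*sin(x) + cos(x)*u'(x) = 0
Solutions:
 u(x) = C1*cos(x)^(sqrt(3))
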